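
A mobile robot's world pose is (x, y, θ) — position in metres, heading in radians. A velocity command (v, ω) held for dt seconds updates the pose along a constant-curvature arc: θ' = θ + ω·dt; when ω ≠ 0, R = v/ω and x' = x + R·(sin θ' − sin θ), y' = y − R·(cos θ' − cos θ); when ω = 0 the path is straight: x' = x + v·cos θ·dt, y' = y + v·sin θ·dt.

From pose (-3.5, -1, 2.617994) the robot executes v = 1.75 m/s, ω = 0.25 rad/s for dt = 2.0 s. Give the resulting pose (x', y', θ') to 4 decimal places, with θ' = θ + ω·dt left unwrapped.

θ' = 2.6180 + 0.25·2.0 = 3.1180
R = v/ω = 1.75/0.25 = 7.0000
x' = -3.5 + 7.0000·(sin 3.1180 − sin 2.6180) = -6.8348
y' = -1 − 7.0000·(cos 3.1180 − cos 2.6180) = -0.0641

(-6.8348, -0.0641, 3.1180)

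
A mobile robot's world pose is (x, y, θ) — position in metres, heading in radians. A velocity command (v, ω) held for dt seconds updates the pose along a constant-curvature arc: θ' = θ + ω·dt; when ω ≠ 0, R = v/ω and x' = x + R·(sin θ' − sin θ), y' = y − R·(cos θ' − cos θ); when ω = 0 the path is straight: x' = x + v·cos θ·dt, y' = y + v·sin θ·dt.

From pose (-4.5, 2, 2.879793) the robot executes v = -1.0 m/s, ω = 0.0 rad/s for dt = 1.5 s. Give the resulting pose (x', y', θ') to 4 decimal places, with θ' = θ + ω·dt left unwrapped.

(-3.0511, 1.6118, 2.8798)

θ' = 2.8798 + 0.0·1.5 = 2.8798
ω = 0 → straight: x' = -4.5 + -1.0·cos(2.8798)·1.5 = -3.0511
y' = 2 + -1.0·sin(2.8798)·1.5 = 1.6118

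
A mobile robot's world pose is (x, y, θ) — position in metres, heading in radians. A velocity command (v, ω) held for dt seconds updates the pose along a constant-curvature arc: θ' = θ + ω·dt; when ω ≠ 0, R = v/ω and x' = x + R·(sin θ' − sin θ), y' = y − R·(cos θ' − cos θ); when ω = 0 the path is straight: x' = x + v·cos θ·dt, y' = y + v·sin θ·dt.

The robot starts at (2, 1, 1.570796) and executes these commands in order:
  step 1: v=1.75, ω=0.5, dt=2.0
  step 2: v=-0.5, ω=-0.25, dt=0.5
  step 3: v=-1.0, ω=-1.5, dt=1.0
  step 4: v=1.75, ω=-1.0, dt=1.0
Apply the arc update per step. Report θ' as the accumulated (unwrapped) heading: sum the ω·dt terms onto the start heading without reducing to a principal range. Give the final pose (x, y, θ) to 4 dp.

step 1: θ'=2.5708 (R=3.5000) → pose (0.3911, 3.9451, 2.5708)
step 2: θ'=2.4458 (R=2.0000) → pose (0.5924, 3.7973, 2.4458)
step 3: θ'=0.9458 (R=0.6667) → pose (0.7058, 2.8955, 0.9458)
step 4: θ'=-0.0542 (R=-1.7500) → pose (2.2198, 3.6190, -0.0542)

(2.2198, 3.6190, -0.0542)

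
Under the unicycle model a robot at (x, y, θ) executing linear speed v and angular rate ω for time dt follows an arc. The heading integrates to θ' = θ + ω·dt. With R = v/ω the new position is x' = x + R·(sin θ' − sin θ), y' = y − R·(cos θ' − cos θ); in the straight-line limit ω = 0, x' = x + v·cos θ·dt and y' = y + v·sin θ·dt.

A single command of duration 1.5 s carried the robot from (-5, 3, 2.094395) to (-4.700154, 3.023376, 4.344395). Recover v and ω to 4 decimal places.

v = -0.2500, ω = 1.5000

Δθ = 4.344395 − 2.094395 = 2.250000
ω = Δθ/dt = 2.250000/1.5 = 1.5000
R = Δx/(sin θ' − sin θ) = -0.1667
v = R·ω = -0.1667·1.5000 = -0.2500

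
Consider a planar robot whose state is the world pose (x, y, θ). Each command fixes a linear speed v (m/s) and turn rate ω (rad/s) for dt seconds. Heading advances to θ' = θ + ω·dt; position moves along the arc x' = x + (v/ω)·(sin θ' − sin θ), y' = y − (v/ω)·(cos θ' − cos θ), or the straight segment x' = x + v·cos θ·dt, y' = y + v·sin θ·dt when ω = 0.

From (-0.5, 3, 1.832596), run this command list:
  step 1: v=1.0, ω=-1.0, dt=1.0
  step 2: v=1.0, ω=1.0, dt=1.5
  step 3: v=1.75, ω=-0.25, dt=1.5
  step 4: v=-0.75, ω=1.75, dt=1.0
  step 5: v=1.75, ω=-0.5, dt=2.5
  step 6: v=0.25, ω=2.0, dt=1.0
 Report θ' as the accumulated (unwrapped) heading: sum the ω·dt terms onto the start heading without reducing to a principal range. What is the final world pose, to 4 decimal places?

(-5.3693, 7.4620, 4.4576)

step 1: θ'=0.8326 (R=-1.0000) → pose (-0.2738, 3.9318, 0.8326)
step 2: θ'=2.3326 (R=1.0000) → pose (-0.2898, 5.2950, 2.3326)
step 3: θ'=1.9576 (R=-7.0000) → pose (-1.7075, 7.4859, 1.9576)
step 4: θ'=3.7076 (R=-0.4286) → pose (-1.0808, 7.2859, 3.7076)
step 5: θ'=2.4576 (R=-3.5000) → pose (-5.1693, 7.5274, 2.4576)
step 6: θ'=4.4576 (R=0.1250) → pose (-5.3693, 7.4620, 4.4576)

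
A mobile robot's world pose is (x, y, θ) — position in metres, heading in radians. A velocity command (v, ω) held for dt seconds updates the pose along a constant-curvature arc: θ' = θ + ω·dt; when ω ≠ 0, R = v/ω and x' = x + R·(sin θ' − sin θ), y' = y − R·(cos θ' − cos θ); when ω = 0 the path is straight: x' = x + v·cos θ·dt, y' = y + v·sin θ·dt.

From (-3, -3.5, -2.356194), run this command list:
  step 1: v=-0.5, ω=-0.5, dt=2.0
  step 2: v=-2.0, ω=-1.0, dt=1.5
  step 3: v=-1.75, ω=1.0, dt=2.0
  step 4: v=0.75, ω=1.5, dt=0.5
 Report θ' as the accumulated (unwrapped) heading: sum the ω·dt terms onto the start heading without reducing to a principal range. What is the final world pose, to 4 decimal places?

step 1: θ'=-3.3562 (R=1.0000) → pose (-2.0799, -3.2300, -3.3562)
step 2: θ'=-4.8562 (R=2.0000) → pose (-0.5265, -5.4708, -4.8562)
step 3: θ'=-2.8562 (R=-1.7500) → pose (1.6981, -7.4008, -2.8562)
step 4: θ'=-2.1062 (R=0.5000) → pose (1.4089, -7.6255, -2.1062)

(1.4089, -7.6255, -2.1062)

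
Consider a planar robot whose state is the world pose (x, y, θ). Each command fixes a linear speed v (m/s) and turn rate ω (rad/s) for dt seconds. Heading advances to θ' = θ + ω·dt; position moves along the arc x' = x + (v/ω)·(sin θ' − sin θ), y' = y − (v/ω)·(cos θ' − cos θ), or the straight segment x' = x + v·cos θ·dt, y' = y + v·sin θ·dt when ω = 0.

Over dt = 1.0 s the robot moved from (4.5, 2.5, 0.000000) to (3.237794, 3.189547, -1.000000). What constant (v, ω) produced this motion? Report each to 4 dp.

v = -1.5000, ω = -1.0000

Δθ = -1.000000 − 0.000000 = -1.000000
ω = Δθ/dt = -1.000000/1.0 = -1.0000
R = Δx/(sin θ' − sin θ) = 1.5000
v = R·ω = 1.5000·-1.0000 = -1.5000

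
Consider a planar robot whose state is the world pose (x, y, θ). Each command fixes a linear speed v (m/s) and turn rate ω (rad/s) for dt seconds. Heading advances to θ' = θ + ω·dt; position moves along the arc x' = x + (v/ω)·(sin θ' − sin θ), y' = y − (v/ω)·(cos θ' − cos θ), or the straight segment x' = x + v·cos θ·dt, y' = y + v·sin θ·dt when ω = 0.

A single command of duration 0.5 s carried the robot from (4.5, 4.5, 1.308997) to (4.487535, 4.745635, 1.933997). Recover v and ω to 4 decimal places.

Δθ = 1.933997 − 1.308997 = 0.625000
ω = Δθ/dt = 0.625000/0.5 = 1.2500
R = −Δy/(cos θ' − cos θ) = 0.4000
v = R·ω = 0.4000·1.2500 = 0.5000

v = 0.5000, ω = 1.2500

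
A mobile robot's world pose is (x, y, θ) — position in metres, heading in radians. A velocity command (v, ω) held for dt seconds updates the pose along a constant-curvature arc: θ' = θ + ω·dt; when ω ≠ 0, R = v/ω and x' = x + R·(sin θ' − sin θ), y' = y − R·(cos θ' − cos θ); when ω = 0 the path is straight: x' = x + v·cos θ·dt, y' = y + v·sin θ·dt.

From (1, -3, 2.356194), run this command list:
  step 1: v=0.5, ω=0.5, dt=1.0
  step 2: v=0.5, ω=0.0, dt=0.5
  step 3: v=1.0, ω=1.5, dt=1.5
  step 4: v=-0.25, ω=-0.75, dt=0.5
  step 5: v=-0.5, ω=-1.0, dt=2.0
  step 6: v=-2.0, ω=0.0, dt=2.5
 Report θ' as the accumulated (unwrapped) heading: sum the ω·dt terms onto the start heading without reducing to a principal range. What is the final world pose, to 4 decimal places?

(4.7900, -4.9780, 2.7312)

step 1: θ'=2.8562 (R=1.0000) → pose (0.5744, -2.7476, 2.8562)
step 2: θ'=2.8562 (straight) → pose (0.3345, -2.6772, 2.8562)
step 3: θ'=5.1062 (R=0.6667) → pose (-0.4688, -3.5727, 5.1062)
step 4: θ'=4.7312 (R=0.3333) → pose (-0.4942, -3.4510, 4.7312)
step 5: θ'=2.7312 (R=0.5000) → pose (0.2052, -2.9832, 2.7312)
step 6: θ'=2.7312 (straight) → pose (4.7900, -4.9780, 2.7312)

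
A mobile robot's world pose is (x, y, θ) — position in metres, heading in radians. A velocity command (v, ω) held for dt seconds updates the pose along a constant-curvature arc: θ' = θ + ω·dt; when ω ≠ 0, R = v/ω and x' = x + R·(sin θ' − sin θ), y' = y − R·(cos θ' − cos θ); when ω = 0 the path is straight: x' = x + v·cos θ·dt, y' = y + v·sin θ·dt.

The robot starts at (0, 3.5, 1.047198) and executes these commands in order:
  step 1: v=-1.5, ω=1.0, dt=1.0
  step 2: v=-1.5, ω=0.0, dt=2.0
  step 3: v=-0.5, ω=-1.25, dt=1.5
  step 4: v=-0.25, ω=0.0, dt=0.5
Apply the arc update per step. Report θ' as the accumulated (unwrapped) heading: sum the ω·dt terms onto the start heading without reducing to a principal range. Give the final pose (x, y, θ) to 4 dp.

(0.9317, -1.2028, 0.1722)

step 1: θ'=2.0472 (R=-1.5000) → pose (-0.0339, 2.0621, 2.0472)
step 2: θ'=2.0472 (straight) → pose (1.3418, -0.6038, 2.0472)
step 3: θ'=0.1722 (R=0.4000) → pose (1.0549, -1.1813, 0.1722)
step 4: θ'=0.1722 (straight) → pose (0.9317, -1.2028, 0.1722)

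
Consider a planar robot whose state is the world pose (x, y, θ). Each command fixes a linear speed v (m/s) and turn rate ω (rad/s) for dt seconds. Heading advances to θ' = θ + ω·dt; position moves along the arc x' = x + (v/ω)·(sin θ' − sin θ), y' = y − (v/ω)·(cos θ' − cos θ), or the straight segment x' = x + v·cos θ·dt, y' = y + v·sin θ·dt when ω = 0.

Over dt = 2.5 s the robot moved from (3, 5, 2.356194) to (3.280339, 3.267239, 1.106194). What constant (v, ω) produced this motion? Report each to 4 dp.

Δθ = 1.106194 − 2.356194 = -1.250000
ω = Δθ/dt = -1.250000/2.5 = -0.5000
R = −Δy/(cos θ' − cos θ) = 1.5000
v = R·ω = 1.5000·-0.5000 = -0.7500

v = -0.7500, ω = -0.5000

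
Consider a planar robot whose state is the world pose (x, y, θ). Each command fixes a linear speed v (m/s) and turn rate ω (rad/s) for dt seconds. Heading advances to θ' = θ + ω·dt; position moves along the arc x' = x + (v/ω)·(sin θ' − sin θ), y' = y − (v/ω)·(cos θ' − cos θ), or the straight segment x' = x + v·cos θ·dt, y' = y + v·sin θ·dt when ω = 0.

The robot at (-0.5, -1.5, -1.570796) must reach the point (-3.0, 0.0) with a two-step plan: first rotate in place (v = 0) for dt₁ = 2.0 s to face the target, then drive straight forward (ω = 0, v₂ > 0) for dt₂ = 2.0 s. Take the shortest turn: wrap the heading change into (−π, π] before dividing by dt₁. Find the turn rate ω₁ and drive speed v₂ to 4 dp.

ω₁ = -1.0556, v₂ = 1.4577

heading to target = atan2(0−-1.5, -3−-0.5) = 2.6012
Δθ = wrap(2.6012 − -1.5708) = -2.1112; ω₁ = Δθ/dt₁ = -1.0556
distance = √((-3−-0.5)² + (0−-1.5)²) = 2.9155; v₂ = distance/dt₂ = 1.4577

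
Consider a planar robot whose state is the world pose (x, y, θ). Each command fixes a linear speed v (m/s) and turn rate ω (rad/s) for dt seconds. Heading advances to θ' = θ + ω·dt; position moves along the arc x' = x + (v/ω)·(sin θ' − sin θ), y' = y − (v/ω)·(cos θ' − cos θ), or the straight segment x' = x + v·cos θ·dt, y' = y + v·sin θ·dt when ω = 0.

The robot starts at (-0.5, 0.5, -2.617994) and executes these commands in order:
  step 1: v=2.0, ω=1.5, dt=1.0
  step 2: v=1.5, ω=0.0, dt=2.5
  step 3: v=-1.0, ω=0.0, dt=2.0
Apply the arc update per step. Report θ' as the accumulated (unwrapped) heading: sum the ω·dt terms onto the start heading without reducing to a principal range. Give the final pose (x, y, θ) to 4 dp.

(-0.2667, -2.8117, -1.1180)

step 1: θ'=-1.1180 (R=1.3333) → pose (-1.0323, -1.2380, -1.1180)
step 2: θ'=-1.1180 (straight) → pose (0.6083, -4.6101, -1.1180)
step 3: θ'=-1.1180 (straight) → pose (-0.2667, -2.8117, -1.1180)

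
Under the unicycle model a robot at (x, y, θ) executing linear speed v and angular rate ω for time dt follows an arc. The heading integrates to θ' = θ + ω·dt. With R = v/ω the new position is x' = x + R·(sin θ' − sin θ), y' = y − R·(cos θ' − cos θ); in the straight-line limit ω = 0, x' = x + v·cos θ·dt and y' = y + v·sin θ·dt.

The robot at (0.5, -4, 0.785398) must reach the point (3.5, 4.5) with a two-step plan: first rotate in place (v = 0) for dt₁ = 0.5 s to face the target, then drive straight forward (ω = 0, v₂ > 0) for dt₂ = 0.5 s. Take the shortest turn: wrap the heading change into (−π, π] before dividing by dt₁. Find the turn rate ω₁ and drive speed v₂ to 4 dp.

heading to target = atan2(4.5−-4, 3.5−0.5) = 1.2315
Δθ = wrap(1.2315 − 0.7854) = 0.4461; ω₁ = Δθ/dt₁ = 0.8922
distance = √((3.5−0.5)² + (4.5−-4)²) = 9.0139; v₂ = distance/dt₂ = 18.0278

ω₁ = 0.8922, v₂ = 18.0278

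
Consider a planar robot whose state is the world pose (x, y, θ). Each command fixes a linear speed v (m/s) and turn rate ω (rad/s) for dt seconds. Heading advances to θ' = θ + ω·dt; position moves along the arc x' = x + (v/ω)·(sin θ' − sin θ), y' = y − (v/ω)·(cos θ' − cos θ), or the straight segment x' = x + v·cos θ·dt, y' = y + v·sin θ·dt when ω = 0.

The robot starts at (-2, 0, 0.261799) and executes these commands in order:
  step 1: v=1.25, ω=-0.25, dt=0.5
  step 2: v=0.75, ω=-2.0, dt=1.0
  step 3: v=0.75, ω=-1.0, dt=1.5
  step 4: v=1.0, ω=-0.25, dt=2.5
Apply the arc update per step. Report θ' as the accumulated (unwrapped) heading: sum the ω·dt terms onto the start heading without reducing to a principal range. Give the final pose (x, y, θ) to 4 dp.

step 1: θ'=0.1368 (R=-5.0000) → pose (-1.3878, 0.1237, 0.1368)
step 2: θ'=-1.8632 (R=-0.3750) → pose (-0.9775, -0.3559, -1.8632)
step 3: θ'=-3.3632 (R=-0.7500) → pose (-1.8606, -0.8714, -3.3632)
step 4: θ'=-3.9882 (R=-4.0000) → pose (-3.9775, 0.3807, -3.9882)

(-3.9775, 0.3807, -3.9882)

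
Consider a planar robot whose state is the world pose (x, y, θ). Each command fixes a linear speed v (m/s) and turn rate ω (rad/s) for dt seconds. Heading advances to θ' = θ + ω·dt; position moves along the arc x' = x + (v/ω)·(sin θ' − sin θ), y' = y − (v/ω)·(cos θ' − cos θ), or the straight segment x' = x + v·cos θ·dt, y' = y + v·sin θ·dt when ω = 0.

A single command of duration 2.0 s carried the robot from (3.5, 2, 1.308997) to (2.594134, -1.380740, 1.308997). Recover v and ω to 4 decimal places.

Δθ = 1.308997 − 1.308997 = 0.000000
ω = Δθ/dt = 0.000000/2.0 = 0.0000
ω = 0 → v = (Δx·cos θ + Δy·sin θ)/dt = -1.7500

v = -1.7500, ω = 0.0000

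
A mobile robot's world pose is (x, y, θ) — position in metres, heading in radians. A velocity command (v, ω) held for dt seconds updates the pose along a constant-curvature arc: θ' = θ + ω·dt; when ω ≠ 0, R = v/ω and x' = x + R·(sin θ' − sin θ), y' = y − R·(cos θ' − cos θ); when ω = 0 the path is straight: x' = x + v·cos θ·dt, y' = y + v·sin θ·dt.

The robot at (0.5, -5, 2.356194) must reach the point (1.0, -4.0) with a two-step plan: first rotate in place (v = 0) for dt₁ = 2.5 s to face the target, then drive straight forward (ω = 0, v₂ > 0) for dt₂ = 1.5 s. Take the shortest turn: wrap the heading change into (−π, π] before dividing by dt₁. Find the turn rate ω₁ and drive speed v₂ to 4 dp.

heading to target = atan2(-4−-5, 1−0.5) = 1.1071
Δθ = wrap(1.1071 − 2.3562) = -1.2490; ω₁ = Δθ/dt₁ = -0.4996
distance = √((1−0.5)² + (-4−-5)²) = 1.1180; v₂ = distance/dt₂ = 0.7454

ω₁ = -0.4996, v₂ = 0.7454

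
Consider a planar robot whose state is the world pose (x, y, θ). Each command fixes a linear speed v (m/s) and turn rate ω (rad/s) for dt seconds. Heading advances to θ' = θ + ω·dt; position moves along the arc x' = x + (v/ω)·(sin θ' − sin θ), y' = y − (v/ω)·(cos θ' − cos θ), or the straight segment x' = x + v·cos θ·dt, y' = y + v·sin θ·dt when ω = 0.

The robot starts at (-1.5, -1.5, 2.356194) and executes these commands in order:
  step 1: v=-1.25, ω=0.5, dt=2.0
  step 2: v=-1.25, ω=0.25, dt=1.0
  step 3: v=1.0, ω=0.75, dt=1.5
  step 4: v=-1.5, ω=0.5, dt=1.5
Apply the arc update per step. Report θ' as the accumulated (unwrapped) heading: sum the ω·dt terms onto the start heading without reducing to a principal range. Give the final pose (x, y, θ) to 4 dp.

(0.3968, -0.9472, 5.4812)

step 1: θ'=3.3562 (R=-2.5000) → pose (0.8002, -2.1749, 3.3562)
step 2: θ'=3.6062 (R=-5.0000) → pose (1.9757, -1.7596, 3.6062)
step 3: θ'=4.7312 (R=1.3333) → pose (1.2400, -2.9767, 4.7312)
step 4: θ'=5.4812 (R=-3.0000) → pose (0.3968, -0.9472, 5.4812)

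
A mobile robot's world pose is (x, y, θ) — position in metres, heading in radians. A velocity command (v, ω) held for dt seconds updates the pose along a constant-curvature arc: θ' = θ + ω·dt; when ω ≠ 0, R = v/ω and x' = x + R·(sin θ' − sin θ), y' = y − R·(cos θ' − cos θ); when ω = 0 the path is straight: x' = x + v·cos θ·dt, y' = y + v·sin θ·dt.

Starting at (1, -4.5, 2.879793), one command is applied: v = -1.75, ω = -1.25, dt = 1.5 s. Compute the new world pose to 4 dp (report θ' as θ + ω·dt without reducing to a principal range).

(1.8193, -6.6031, 1.0048)

θ' = 2.8798 + -1.25·1.5 = 1.0048
R = v/ω = -1.75/-1.25 = 1.4000
x' = 1 + 1.4000·(sin 1.0048 − sin 2.8798) = 1.8193
y' = -4.5 − 1.4000·(cos 1.0048 − cos 2.8798) = -6.6031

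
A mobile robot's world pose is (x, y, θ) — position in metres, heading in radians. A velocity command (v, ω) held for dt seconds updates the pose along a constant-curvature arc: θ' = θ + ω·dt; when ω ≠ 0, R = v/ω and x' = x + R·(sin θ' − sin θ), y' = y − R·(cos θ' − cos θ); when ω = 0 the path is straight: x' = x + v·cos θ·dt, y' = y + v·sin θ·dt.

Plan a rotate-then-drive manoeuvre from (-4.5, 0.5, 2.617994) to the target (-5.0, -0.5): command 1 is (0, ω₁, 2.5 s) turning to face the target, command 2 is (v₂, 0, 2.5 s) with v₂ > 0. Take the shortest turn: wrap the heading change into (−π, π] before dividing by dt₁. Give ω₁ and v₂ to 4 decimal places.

ω₁ = 0.6523, v₂ = 0.4472

heading to target = atan2(-0.5−0.5, -5−-4.5) = -2.0344
Δθ = wrap(-2.0344 − 2.6180) = 1.6307; ω₁ = Δθ/dt₁ = 0.6523
distance = √((-5−-4.5)² + (-0.5−0.5)²) = 1.1180; v₂ = distance/dt₂ = 0.4472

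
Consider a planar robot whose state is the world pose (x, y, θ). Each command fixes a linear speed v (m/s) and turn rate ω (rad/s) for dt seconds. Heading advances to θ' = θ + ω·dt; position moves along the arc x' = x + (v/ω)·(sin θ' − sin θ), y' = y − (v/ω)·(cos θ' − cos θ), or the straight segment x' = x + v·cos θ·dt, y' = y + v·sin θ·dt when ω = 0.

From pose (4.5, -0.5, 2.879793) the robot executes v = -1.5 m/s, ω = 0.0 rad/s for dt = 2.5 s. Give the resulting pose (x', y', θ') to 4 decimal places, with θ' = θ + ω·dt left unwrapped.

(8.1222, -1.4706, 2.8798)

θ' = 2.8798 + 0.0·2.5 = 2.8798
ω = 0 → straight: x' = 4.5 + -1.5·cos(2.8798)·2.5 = 8.1222
y' = -0.5 + -1.5·sin(2.8798)·2.5 = -1.4706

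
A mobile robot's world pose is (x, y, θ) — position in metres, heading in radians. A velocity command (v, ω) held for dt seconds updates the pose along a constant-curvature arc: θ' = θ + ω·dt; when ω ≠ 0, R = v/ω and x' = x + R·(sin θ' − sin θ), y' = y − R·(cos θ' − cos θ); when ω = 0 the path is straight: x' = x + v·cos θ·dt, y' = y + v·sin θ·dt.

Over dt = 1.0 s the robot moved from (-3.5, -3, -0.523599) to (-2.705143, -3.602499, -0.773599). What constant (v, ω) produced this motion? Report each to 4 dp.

v = 1.0000, ω = -0.2500

Δθ = -0.773599 − -0.523599 = -0.250000
ω = Δθ/dt = -0.250000/1.0 = -0.2500
R = Δx/(sin θ' − sin θ) = -4.0000
v = R·ω = -4.0000·-0.2500 = 1.0000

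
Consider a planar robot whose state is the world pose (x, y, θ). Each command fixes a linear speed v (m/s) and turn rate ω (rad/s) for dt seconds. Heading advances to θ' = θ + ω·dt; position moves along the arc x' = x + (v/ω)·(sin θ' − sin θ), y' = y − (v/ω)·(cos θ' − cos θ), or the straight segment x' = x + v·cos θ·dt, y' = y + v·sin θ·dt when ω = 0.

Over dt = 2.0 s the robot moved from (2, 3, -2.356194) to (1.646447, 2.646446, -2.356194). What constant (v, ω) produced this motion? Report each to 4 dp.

v = 0.2500, ω = 0.0000

Δθ = -2.356194 − -2.356194 = 0.000000
ω = Δθ/dt = 0.000000/2.0 = 0.0000
ω = 0 → v = (Δx·cos θ + Δy·sin θ)/dt = 0.2500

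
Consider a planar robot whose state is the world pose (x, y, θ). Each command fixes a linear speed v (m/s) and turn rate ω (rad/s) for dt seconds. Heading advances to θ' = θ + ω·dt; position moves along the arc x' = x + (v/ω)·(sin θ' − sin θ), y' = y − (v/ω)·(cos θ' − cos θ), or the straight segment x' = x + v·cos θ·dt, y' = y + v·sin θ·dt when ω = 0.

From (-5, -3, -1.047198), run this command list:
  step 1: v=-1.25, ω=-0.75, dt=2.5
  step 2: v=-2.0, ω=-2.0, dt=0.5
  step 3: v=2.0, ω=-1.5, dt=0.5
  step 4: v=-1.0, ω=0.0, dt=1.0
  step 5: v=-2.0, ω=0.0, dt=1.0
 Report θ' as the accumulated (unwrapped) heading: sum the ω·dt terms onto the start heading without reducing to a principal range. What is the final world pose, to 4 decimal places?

step 1: θ'=-2.9222 (R=1.6667) → pose (-3.9194, -0.5400, -2.9222)
step 2: θ'=-3.9222 (R=1.0000) → pose (-2.9980, -0.8055, -3.9222)
step 3: θ'=-4.6722 (R=-1.3333) → pose (-3.3920, 0.0882, -4.6722)
step 4: θ'=-4.6722 (straight) → pose (-3.3518, -0.9109, -4.6722)
step 5: θ'=-4.6722 (straight) → pose (-3.2714, -2.9093, -4.6722)

(-3.2714, -2.9093, -4.6722)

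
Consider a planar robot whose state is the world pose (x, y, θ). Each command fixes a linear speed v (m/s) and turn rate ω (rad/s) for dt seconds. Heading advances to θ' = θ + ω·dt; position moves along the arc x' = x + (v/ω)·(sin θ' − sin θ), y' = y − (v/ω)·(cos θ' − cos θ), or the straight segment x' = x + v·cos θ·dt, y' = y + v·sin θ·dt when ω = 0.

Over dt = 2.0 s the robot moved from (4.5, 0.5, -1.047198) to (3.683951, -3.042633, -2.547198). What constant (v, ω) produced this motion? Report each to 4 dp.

Δθ = -2.547198 − -1.047198 = -1.500000
ω = Δθ/dt = -1.500000/2.0 = -0.7500
R = −Δy/(cos θ' − cos θ) = -2.6667
v = R·ω = -2.6667·-0.7500 = 2.0000

v = 2.0000, ω = -0.7500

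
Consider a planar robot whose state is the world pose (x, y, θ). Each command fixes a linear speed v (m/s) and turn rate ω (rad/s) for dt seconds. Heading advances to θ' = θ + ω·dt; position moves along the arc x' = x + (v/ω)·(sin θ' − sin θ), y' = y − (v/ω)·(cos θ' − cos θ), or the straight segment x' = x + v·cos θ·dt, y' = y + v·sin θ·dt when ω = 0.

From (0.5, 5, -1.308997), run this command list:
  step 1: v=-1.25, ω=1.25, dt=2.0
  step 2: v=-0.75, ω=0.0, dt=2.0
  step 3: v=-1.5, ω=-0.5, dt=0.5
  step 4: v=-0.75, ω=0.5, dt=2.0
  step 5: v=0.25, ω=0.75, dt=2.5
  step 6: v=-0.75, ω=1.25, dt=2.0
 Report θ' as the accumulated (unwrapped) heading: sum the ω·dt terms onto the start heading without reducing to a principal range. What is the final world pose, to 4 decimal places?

step 1: θ'=1.1910 (R=-1.0000) → pose (-1.3947, 5.1119, 1.1910)
step 2: θ'=1.1910 (straight) → pose (-1.9508, 3.7188, 1.1910)
step 3: θ'=0.9410 (R=3.0000) → pose (-2.3125, 3.0640, 0.9410)
step 4: θ'=1.9410 (R=-1.5000) → pose (-2.4987, 1.6379, 1.9410)
step 5: θ'=3.8160 (R=0.3333) → pose (-3.0176, 1.7776, 3.8160)
step 6: θ'=6.3160 (R=-0.6000) → pose (-3.4119, 2.8459, 6.3160)

(-3.4119, 2.8459, 6.3160)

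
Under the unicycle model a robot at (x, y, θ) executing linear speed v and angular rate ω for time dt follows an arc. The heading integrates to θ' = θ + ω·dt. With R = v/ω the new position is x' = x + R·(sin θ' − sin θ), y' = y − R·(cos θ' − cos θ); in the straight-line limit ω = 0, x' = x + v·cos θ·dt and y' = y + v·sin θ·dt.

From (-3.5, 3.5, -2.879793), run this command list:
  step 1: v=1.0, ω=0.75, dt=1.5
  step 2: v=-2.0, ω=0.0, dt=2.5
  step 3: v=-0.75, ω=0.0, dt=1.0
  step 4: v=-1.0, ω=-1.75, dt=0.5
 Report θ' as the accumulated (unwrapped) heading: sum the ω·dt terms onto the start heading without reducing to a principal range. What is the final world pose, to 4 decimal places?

step 1: θ'=-1.7548 (R=1.3333) → pose (-4.4657, 2.4560, -1.7548)
step 2: θ'=-1.7548 (straight) → pose (-3.5509, 7.3716, -1.7548)
step 3: θ'=-1.7548 (straight) → pose (-3.4137, 8.1090, -1.7548)
step 4: θ'=-2.6298 (R=0.5714) → pose (-3.1318, 8.5026, -2.6298)

(-3.1318, 8.5026, -2.6298)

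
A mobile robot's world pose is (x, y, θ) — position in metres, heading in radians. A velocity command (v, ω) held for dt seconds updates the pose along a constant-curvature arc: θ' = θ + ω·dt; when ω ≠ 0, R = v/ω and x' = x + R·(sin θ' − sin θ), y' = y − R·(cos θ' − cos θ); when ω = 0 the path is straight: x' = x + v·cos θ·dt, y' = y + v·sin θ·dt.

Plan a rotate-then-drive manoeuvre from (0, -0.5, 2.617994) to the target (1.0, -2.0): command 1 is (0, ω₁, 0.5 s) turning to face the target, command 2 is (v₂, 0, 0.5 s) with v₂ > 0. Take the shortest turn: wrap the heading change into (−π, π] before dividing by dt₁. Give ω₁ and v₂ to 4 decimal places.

heading to target = atan2(-2−-0.5, 1−0) = -0.9828
Δθ = wrap(-0.9828 − 2.6180) = 2.6824; ω₁ = Δθ/dt₁ = 5.3648
distance = √((1−0)² + (-2−-0.5)²) = 1.8028; v₂ = distance/dt₂ = 3.6056

ω₁ = 5.3648, v₂ = 3.6056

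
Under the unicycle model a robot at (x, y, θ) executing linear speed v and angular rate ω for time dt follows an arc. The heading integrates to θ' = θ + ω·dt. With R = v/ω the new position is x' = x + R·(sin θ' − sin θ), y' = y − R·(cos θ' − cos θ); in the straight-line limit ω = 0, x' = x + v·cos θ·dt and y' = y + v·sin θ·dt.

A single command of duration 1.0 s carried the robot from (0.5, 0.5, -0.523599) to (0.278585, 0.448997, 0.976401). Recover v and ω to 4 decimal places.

Δθ = 0.976401 − -0.523599 = 1.500000
ω = Δθ/dt = 1.500000/1.0 = 1.5000
R = Δx/(sin θ' − sin θ) = -0.1667
v = R·ω = -0.1667·1.5000 = -0.2500

v = -0.2500, ω = 1.5000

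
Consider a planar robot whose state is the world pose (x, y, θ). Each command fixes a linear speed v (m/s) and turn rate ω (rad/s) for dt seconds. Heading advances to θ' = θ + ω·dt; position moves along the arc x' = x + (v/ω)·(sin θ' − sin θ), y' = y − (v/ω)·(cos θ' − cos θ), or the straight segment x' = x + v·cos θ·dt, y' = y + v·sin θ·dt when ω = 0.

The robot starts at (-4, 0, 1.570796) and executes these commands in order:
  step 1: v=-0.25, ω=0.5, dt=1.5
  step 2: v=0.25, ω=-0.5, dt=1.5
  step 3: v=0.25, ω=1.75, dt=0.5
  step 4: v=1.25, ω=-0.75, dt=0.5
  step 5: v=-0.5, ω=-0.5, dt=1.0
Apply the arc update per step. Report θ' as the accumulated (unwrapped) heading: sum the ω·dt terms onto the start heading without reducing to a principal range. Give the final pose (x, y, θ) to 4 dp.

(-4.3232, 0.1104, 1.5708)

step 1: θ'=2.3208 (R=-0.5000) → pose (-3.8658, -0.3408, 2.3208)
step 2: θ'=1.5708 (R=-0.5000) → pose (-4.0000, 0.0000, 1.5708)
step 3: θ'=2.4458 (R=0.1429) → pose (-4.0513, 0.1096, 2.4458)
step 4: θ'=2.0708 (R=-1.6667) → pose (-4.4456, 0.5898, 2.0708)
step 5: θ'=1.5708 (R=1.0000) → pose (-4.3232, 0.1104, 1.5708)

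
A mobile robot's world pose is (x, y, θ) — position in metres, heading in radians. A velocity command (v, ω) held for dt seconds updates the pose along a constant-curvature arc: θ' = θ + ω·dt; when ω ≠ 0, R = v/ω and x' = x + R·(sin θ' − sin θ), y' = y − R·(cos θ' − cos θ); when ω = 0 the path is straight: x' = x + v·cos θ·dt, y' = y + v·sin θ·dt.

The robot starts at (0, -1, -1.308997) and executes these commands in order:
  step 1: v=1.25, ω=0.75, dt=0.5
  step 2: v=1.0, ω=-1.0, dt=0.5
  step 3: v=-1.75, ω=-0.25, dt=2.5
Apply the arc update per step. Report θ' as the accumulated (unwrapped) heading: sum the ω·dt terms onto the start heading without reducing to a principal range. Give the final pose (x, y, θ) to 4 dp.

(1.2089, 2.2199, -2.0590)

step 1: θ'=-0.9340 (R=1.6667) → pose (0.2699, -1.5597, -0.9340)
step 2: θ'=-1.4340 (R=-1.0000) → pose (0.4565, -2.0179, -1.4340)
step 3: θ'=-2.0590 (R=7.0000) → pose (1.2089, 2.2199, -2.0590)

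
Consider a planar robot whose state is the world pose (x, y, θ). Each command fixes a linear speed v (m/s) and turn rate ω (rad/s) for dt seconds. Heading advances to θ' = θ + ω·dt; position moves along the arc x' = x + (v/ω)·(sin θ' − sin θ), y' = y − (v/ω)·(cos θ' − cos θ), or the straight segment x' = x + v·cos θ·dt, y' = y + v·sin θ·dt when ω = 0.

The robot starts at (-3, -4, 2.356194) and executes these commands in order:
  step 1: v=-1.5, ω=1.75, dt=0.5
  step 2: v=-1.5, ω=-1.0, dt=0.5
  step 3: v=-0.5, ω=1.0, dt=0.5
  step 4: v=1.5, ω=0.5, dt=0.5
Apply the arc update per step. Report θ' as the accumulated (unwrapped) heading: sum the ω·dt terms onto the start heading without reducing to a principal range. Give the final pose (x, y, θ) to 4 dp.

step 1: θ'=3.2312 (R=-0.8571) → pose (-2.3172, -4.2476, 3.2312)
step 2: θ'=2.7312 (R=1.5000) → pose (-1.5845, -4.3662, 2.7312)
step 3: θ'=3.2312 (R=-0.5000) → pose (-1.3403, -4.4057, 3.2312)
step 4: θ'=3.4812 (R=3.0000) → pose (-2.0712, -4.5650, 3.4812)

(-2.0712, -4.5650, 3.4812)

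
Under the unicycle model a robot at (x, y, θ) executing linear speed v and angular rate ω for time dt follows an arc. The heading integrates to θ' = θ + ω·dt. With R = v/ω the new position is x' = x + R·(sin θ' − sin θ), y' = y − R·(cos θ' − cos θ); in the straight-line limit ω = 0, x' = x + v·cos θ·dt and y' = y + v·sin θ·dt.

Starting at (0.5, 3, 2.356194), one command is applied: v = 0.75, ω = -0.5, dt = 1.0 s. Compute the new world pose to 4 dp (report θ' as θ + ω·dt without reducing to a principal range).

θ' = 2.3562 + -0.5·1.0 = 1.8562
R = v/ω = 0.75/-0.5 = -1.5000
x' = 0.5 + -1.5000·(sin 1.8562 − sin 2.3562) = 0.1213
y' = 3 − -1.5000·(cos 1.8562 − cos 2.3562) = 3.6384

(0.1213, 3.6384, 1.8562)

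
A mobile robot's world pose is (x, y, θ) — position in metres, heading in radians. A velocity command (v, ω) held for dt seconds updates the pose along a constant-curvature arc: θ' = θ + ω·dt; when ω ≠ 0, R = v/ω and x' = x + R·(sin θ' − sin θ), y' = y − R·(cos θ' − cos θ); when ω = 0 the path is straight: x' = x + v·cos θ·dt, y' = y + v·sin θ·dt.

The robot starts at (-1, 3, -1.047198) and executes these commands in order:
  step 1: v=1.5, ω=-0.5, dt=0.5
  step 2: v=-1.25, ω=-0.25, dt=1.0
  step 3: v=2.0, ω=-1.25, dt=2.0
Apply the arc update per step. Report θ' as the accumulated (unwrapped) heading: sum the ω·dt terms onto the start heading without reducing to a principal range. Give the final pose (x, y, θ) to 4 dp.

step 1: θ'=-1.2972 (R=-3.0000) → pose (-0.7097, 2.3106, -1.2972)
step 2: θ'=-1.5472 (R=5.0000) → pose (-0.8942, 3.5436, -1.5472)
step 3: θ'=-4.0472 (R=-1.6000) → pose (-3.7527, 2.5183, -4.0472)

(-3.7527, 2.5183, -4.0472)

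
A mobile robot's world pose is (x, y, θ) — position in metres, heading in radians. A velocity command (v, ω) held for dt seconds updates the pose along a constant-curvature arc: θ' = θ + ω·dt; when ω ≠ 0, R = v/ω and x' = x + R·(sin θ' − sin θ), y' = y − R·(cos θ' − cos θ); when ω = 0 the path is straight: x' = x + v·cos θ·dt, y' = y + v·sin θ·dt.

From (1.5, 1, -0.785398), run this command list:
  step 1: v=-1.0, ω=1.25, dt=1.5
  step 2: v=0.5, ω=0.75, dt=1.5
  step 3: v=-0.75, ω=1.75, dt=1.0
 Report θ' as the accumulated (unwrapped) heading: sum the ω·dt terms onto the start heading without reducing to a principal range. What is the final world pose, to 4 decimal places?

step 1: θ'=1.0896 (R=-0.8000) → pose (0.2252, 0.8046, 1.0896)
step 2: θ'=2.2146 (R=0.6667) → pose (0.1674, 1.5133, 2.2146)
step 3: θ'=3.9646 (R=-0.4286) → pose (0.8244, 1.4791, 3.9646)

(0.8244, 1.4791, 3.9646)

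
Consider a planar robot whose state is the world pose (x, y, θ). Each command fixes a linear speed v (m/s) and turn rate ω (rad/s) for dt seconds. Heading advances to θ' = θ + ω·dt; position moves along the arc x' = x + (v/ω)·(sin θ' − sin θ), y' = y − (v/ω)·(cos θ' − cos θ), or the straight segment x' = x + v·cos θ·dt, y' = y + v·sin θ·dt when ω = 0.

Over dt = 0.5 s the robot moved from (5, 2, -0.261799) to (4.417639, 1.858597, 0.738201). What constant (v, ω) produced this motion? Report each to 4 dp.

Δθ = 0.738201 − -0.261799 = 1.000000
ω = Δθ/dt = 1.000000/0.5 = 2.0000
R = Δx/(sin θ' − sin θ) = -0.6250
v = R·ω = -0.6250·2.0000 = -1.2500

v = -1.2500, ω = 2.0000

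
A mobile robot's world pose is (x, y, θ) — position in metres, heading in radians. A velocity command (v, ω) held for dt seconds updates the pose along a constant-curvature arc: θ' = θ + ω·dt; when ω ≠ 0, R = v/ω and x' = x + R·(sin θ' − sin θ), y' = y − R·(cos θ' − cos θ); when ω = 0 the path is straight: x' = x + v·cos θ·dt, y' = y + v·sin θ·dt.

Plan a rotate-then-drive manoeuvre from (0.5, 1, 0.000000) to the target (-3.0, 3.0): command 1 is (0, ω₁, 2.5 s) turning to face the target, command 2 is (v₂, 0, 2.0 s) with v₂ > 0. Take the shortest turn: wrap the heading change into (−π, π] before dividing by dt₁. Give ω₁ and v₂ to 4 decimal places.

heading to target = atan2(3−1, -3−0.5) = 2.6224
Δθ = wrap(2.6224 − 0.0000) = 2.6224; ω₁ = Δθ/dt₁ = 1.0490
distance = √((-3−0.5)² + (3−1)²) = 4.0311; v₂ = distance/dt₂ = 2.0156

ω₁ = 1.0490, v₂ = 2.0156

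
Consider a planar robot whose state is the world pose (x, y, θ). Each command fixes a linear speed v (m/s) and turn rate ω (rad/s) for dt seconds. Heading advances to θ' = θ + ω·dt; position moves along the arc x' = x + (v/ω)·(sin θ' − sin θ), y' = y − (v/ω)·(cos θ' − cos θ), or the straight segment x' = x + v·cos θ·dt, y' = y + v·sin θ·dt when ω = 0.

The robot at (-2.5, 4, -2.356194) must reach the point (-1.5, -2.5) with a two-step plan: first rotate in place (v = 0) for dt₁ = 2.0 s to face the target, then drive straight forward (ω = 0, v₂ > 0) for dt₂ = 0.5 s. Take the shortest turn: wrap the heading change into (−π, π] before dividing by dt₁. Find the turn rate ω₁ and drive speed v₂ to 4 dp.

ω₁ = 0.4690, v₂ = 13.1529

heading to target = atan2(-2.5−4, -1.5−-2.5) = -1.4181
Δθ = wrap(-1.4181 − -2.3562) = 0.9380; ω₁ = Δθ/dt₁ = 0.4690
distance = √((-1.5−-2.5)² + (-2.5−4)²) = 6.5765; v₂ = distance/dt₂ = 13.1529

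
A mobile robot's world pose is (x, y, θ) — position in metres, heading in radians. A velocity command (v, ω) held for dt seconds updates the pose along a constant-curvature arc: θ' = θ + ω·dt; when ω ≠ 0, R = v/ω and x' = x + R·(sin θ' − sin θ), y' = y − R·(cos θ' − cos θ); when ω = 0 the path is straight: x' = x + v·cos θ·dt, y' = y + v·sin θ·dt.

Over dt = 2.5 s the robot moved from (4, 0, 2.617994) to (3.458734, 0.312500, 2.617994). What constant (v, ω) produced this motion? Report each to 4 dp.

Δθ = 2.617994 − 2.617994 = 0.000000
ω = Δθ/dt = 0.000000/2.5 = 0.0000
ω = 0 → v = (Δx·cos θ + Δy·sin θ)/dt = 0.2500

v = 0.2500, ω = 0.0000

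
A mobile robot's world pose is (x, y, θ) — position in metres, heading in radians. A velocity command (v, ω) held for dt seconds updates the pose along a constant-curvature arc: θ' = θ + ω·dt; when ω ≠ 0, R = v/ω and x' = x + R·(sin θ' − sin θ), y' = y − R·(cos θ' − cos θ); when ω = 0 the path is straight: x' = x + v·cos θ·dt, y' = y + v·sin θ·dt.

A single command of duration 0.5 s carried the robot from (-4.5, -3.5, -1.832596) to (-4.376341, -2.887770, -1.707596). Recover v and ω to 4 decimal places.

v = -1.2500, ω = 0.2500

Δθ = -1.707596 − -1.832596 = 0.125000
ω = Δθ/dt = 0.125000/0.5 = 0.2500
R = −Δy/(cos θ' − cos θ) = -5.0000
v = R·ω = -5.0000·0.2500 = -1.2500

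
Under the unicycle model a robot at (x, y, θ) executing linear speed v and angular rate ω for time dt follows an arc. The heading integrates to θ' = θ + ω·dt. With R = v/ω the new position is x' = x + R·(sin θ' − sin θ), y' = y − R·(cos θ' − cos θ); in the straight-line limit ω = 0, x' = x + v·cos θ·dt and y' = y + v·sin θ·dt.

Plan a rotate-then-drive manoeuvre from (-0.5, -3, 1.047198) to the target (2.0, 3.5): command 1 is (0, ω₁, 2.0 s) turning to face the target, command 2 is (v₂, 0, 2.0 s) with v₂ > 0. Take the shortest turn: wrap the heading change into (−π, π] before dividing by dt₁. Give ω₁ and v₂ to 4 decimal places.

ω₁ = 0.0782, v₂ = 3.4821

heading to target = atan2(3.5−-3, 2−-0.5) = 1.2036
Δθ = wrap(1.2036 − 1.0472) = 0.1564; ω₁ = Δθ/dt₁ = 0.0782
distance = √((2−-0.5)² + (3.5−-3)²) = 6.9642; v₂ = distance/dt₂ = 3.4821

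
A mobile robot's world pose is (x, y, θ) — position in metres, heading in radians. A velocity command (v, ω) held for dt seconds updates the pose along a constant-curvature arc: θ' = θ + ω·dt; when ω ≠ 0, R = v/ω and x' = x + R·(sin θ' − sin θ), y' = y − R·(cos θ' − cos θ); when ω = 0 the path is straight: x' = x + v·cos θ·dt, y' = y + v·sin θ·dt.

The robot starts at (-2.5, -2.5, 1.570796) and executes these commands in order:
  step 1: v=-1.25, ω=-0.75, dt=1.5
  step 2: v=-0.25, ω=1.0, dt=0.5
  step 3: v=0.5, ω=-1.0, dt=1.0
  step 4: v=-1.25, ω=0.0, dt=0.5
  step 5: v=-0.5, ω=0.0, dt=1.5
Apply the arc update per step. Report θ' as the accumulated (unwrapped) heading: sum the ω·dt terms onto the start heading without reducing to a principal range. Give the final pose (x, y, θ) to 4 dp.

(-4.4834, -3.8019, -0.0542)

step 1: θ'=0.4458 (R=1.6667) → pose (-3.4480, -4.0038, 0.4458)
step 2: θ'=0.9458 (R=-0.2500) → pose (-3.5430, -4.0831, 0.9458)
step 3: θ'=-0.0542 (R=-0.5000) → pose (-3.1104, -3.8764, -0.0542)
step 4: θ'=-0.0542 (straight) → pose (-3.7345, -3.8425, -0.0542)
step 5: θ'=-0.0542 (straight) → pose (-4.4834, -3.8019, -0.0542)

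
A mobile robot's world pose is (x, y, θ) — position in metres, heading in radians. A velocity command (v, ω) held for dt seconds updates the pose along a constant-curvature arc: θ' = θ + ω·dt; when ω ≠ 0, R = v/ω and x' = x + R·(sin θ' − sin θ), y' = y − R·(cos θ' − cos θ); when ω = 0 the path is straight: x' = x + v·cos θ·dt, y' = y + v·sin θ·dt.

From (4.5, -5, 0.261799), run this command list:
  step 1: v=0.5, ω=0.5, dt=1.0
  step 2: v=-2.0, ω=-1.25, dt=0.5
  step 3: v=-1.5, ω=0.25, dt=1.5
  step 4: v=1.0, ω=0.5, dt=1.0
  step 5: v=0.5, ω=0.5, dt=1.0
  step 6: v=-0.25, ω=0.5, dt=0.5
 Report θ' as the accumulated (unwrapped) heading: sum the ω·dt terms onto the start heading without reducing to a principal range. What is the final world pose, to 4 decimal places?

(2.7998, -4.8677, 1.7618)

step 1: θ'=0.7618 (R=1.0000) → pose (4.9314, -4.7577, 0.7618)
step 2: θ'=0.1368 (R=1.6000) → pose (4.0452, -5.1850, 0.1368)
step 3: θ'=0.5118 (R=-6.0000) → pose (1.9250, -5.8977, 0.5118)
step 4: θ'=1.0118 (R=2.0000) → pose (2.6411, -5.2147, 1.0118)
step 5: θ'=1.5118 (R=1.0000) → pose (2.7916, -4.7433, 1.5118)
step 6: θ'=1.7618 (R=-0.5000) → pose (2.7998, -4.8677, 1.7618)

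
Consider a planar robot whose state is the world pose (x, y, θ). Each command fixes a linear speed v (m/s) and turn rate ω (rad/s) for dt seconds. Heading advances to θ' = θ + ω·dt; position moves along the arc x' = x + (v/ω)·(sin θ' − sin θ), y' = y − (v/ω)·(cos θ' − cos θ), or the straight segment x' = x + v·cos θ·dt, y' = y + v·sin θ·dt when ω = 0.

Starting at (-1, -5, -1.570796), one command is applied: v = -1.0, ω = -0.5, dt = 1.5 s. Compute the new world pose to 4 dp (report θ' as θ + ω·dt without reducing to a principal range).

(-0.4634, -3.6367, -2.3208)

θ' = -1.5708 + -0.5·1.5 = -2.3208
R = v/ω = -1.0/-0.5 = 2.0000
x' = -1 + 2.0000·(sin -2.3208 − sin -1.5708) = -0.4634
y' = -5 − 2.0000·(cos -2.3208 − cos -1.5708) = -3.6367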